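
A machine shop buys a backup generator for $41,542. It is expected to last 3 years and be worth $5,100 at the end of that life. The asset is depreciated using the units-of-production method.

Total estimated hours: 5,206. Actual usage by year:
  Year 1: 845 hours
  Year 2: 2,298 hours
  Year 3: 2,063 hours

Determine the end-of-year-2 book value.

Depreciable base = $41,542 − $5,100 = $36,442.
Rate = $36,442 / 5,206 hours = $7 per hour.
Year 1: 845 × $7 = $5,915. Book value $35,627.
Year 2: 2,298 × $7 = $16,086. Book value $19,541.

$19,541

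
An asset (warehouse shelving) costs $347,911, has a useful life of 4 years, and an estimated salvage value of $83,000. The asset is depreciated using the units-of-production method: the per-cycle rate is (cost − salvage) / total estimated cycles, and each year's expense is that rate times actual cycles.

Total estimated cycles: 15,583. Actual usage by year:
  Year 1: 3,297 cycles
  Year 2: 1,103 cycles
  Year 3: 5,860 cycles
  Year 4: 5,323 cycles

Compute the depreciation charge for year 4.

Depreciable base = $347,911 − $83,000 = $264,911.
Rate = $264,911 / 15,583 cycles = $17 per cycle.
Year 1: 3,297 × $17 = $56,049. Book value $291,862.
Year 2: 1,103 × $17 = $18,751. Book value $273,111.
Year 3: 5,860 × $17 = $99,620. Book value $173,491.
Year 4: 5,323 × $17 = $90,491. Book value $83,000.

$90,491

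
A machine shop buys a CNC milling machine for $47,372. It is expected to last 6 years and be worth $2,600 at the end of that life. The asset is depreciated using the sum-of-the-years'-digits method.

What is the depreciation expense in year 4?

Depreciable base = $47,372 − $2,600 = $44,772.
Sum of the years' digits = 6+5+4+3+2+1 = 21.
Year 1: $44,772 × 6/21 = $12,792. Book value $34,580.
Year 2: $44,772 × 5/21 = $10,660. Book value $23,920.
Year 3: $44,772 × 4/21 = $8,528. Book value $15,392.
Year 4: $44,772 × 3/21 = $6,396. Book value $8,996.

$6,396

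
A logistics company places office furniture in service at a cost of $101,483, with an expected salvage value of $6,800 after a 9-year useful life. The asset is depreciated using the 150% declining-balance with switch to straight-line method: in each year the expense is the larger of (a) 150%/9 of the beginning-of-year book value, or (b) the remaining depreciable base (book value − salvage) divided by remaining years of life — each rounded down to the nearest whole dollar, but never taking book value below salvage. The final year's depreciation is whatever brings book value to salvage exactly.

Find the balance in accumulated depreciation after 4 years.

$52,541

Depreciable base = $101,483 − $6,800 = $94,683.
Year 1: DB = ⌊$101,483 × 150%/9⌋ = $16,913; SL = ⌊$94,683/9⌋ = $10,520 → take DB $16,913. Book value $84,570.
Year 2: DB = ⌊$84,570 × 150%/9⌋ = $14,095; SL = ⌊$77,770/8⌋ = $9,721 → take DB $14,095. Book value $70,475.
Year 3: DB = ⌊$70,475 × 150%/9⌋ = $11,745; SL = ⌊$63,675/7⌋ = $9,096 → take DB $11,745. Book value $58,730.
Year 4: DB = ⌊$58,730 × 150%/9⌋ = $9,788; SL = ⌊$51,930/6⌋ = $8,655 → take DB $9,788. Book value $48,942.
Accumulated through year 4 = $101,483 − $48,942 = $52,541.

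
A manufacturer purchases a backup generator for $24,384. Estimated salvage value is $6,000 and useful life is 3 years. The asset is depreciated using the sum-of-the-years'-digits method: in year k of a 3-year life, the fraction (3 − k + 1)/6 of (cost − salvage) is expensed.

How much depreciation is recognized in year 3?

$3,064

Depreciable base = $24,384 − $6,000 = $18,384.
Sum of the years' digits = 3+2+1 = 6.
Year 1: $18,384 × 3/6 = $9,192. Book value $15,192.
Year 2: $18,384 × 2/6 = $6,128. Book value $9,064.
Year 3: $18,384 × 1/6 = $3,064. Book value $6,000.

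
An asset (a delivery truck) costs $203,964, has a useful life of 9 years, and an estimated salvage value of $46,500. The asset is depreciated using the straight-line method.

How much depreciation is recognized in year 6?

$17,496

Depreciable base = $203,964 − $46,500 = $157,464.
Annual expense = $157,464 / 9 = $17,496.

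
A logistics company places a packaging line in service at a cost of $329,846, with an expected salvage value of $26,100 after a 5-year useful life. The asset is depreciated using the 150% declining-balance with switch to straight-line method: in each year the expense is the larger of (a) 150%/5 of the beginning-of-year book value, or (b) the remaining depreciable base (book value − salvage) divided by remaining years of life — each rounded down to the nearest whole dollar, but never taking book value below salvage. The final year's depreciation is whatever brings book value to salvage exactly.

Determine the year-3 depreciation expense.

$48,487

Depreciable base = $329,846 − $26,100 = $303,746.
Year 1: DB = ⌊$329,846 × 150%/5⌋ = $98,953; SL = ⌊$303,746/5⌋ = $60,749 → take DB $98,953. Book value $230,893.
Year 2: DB = ⌊$230,893 × 150%/5⌋ = $69,267; SL = ⌊$204,793/4⌋ = $51,198 → take DB $69,267. Book value $161,626.
Year 3: DB = ⌊$161,626 × 150%/5⌋ = $48,487; SL = ⌊$135,526/3⌋ = $45,175 → take DB $48,487. Book value $113,139.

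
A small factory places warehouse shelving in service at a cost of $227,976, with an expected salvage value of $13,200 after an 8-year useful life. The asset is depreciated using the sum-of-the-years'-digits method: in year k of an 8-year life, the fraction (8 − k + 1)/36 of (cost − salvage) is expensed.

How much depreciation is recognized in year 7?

$11,932

Depreciable base = $227,976 − $13,200 = $214,776.
Sum of the years' digits = 8+7+6+5+4+3+2+1 = 36.
Year 1: $214,776 × 8/36 = $47,728. Book value $180,248.
Year 2: $214,776 × 7/36 = $41,762. Book value $138,486.
Year 3: $214,776 × 6/36 = $35,796. Book value $102,690.
Year 4: $214,776 × 5/36 = $29,830. Book value $72,860.
Year 5: $214,776 × 4/36 = $23,864. Book value $48,996.
Year 6: $214,776 × 3/36 = $17,898. Book value $31,098.
Year 7: $214,776 × 2/36 = $11,932. Book value $19,166.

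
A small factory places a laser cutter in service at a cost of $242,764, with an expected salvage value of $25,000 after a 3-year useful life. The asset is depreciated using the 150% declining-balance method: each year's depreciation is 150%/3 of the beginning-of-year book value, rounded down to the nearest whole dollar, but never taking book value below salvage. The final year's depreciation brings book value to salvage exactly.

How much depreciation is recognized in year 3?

Depreciable base = $242,764 − $25,000 = $217,764.
Year 1: ⌊$242,764 × 150%/3⌋ = $121,382. Book value $121,382.
Year 2: ⌊$121,382 × 150%/3⌋ = $60,691. Book value $60,691.
Year 3 (final): $60,691 − $25,000 = $35,691. Book value $25,000.

$35,691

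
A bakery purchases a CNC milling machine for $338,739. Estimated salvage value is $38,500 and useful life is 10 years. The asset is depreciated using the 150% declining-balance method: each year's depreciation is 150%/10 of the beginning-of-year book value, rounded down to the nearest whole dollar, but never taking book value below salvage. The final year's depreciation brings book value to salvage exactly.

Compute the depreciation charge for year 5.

Depreciable base = $338,739 − $38,500 = $300,239.
Year 1: ⌊$338,739 × 150%/10⌋ = $50,810. Book value $287,929.
Year 2: ⌊$287,929 × 150%/10⌋ = $43,189. Book value $244,740.
Year 3: ⌊$244,740 × 150%/10⌋ = $36,711. Book value $208,029.
Year 4: ⌊$208,029 × 150%/10⌋ = $31,204. Book value $176,825.
Year 5: ⌊$176,825 × 150%/10⌋ = $26,523. Book value $150,302.

$26,523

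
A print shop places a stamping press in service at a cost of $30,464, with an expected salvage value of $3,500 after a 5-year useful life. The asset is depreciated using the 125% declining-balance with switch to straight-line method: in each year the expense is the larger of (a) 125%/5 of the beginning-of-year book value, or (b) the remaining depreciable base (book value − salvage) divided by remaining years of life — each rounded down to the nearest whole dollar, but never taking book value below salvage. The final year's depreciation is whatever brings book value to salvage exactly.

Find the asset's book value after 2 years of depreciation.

Depreciable base = $30,464 − $3,500 = $26,964.
Year 1: DB = ⌊$30,464 × 125%/5⌋ = $7,616; SL = ⌊$26,964/5⌋ = $5,392 → take DB $7,616. Book value $22,848.
Year 2: DB = ⌊$22,848 × 125%/5⌋ = $5,712; SL = ⌊$19,348/4⌋ = $4,837 → take DB $5,712. Book value $17,136.

$17,136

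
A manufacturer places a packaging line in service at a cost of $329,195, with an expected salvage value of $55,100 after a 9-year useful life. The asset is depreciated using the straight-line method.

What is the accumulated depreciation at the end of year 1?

$30,455

Depreciable base = $329,195 − $55,100 = $274,095.
Annual expense = $274,095 / 9 = $30,455.
End of year 1: book value $298,740.
Accumulated through year 1 = $329,195 − $298,740 = $30,455.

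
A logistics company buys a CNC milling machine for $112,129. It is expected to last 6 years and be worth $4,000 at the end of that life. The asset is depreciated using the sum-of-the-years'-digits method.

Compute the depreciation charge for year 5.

$10,298

Depreciable base = $112,129 − $4,000 = $108,129.
Sum of the years' digits = 6+5+4+3+2+1 = 21.
Year 1: $108,129 × 6/21 = $30,894. Book value $81,235.
Year 2: $108,129 × 5/21 = $25,745. Book value $55,490.
Year 3: $108,129 × 4/21 = $20,596. Book value $34,894.
Year 4: $108,129 × 3/21 = $15,447. Book value $19,447.
Year 5: $108,129 × 2/21 = $10,298. Book value $9,149.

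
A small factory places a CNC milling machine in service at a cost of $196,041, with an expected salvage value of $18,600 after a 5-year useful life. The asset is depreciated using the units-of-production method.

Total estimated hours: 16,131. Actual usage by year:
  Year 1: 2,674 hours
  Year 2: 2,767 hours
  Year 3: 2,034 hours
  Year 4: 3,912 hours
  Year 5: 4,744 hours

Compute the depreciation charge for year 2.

Depreciable base = $196,041 − $18,600 = $177,441.
Rate = $177,441 / 16,131 hours = $11 per hour.
Year 1: 2,674 × $11 = $29,414. Book value $166,627.
Year 2: 2,767 × $11 = $30,437. Book value $136,190.

$30,437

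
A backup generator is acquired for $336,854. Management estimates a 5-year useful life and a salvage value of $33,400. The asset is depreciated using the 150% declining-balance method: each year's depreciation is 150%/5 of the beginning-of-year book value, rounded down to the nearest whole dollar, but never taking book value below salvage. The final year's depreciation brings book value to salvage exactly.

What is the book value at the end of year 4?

Depreciable base = $336,854 − $33,400 = $303,454.
Year 1: ⌊$336,854 × 150%/5⌋ = $101,056. Book value $235,798.
Year 2: ⌊$235,798 × 150%/5⌋ = $70,739. Book value $165,059.
Year 3: ⌊$165,059 × 150%/5⌋ = $49,517. Book value $115,542.
Year 4: ⌊$115,542 × 150%/5⌋ = $34,662. Book value $80,880.

$80,880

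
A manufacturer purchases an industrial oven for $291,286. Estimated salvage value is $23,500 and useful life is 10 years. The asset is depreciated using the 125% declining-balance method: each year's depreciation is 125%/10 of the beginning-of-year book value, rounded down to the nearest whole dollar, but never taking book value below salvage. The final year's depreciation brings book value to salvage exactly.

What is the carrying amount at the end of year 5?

Depreciable base = $291,286 − $23,500 = $267,786.
Year 1: ⌊$291,286 × 125%/10⌋ = $36,410. Book value $254,876.
Year 2: ⌊$254,876 × 125%/10⌋ = $31,859. Book value $223,017.
Year 3: ⌊$223,017 × 125%/10⌋ = $27,877. Book value $195,140.
Year 4: ⌊$195,140 × 125%/10⌋ = $24,392. Book value $170,748.
Year 5: ⌊$170,748 × 125%/10⌋ = $21,343. Book value $149,405.

$149,405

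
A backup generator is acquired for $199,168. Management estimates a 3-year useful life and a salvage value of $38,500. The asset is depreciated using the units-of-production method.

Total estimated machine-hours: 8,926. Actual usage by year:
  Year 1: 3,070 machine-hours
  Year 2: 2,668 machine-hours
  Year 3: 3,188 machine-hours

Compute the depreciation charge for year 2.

$48,024

Depreciable base = $199,168 − $38,500 = $160,668.
Rate = $160,668 / 8,926 machine-hours = $18 per machine-hour.
Year 1: 3,070 × $18 = $55,260. Book value $143,908.
Year 2: 2,668 × $18 = $48,024. Book value $95,884.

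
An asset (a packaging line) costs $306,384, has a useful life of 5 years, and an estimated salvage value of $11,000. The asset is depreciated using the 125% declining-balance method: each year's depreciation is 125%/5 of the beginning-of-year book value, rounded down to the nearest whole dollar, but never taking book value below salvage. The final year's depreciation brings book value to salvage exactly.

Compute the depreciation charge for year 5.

Depreciable base = $306,384 − $11,000 = $295,384.
Year 1: ⌊$306,384 × 125%/5⌋ = $76,596. Book value $229,788.
Year 2: ⌊$229,788 × 125%/5⌋ = $57,447. Book value $172,341.
Year 3: ⌊$172,341 × 125%/5⌋ = $43,085. Book value $129,256.
Year 4: ⌊$129,256 × 125%/5⌋ = $32,314. Book value $96,942.
Year 5 (final): $96,942 − $11,000 = $85,942. Book value $11,000.

$85,942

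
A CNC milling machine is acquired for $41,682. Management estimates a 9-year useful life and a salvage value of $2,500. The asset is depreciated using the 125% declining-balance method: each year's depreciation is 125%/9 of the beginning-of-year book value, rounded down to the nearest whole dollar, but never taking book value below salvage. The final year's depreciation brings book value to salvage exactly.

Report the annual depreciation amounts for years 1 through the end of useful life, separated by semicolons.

Depreciable base = $41,682 − $2,500 = $39,182.
Year 1: ⌊$41,682 × 125%/9⌋ = $5,789. Book value $35,893.
Year 2: ⌊$35,893 × 125%/9⌋ = $4,985. Book value $30,908.
Year 3: ⌊$30,908 × 125%/9⌋ = $4,292. Book value $26,616.
Year 4: ⌊$26,616 × 125%/9⌋ = $3,696. Book value $22,920.
Year 5: ⌊$22,920 × 125%/9⌋ = $3,183. Book value $19,737.
Year 6: ⌊$19,737 × 125%/9⌋ = $2,741. Book value $16,996.
Year 7: ⌊$16,996 × 125%/9⌋ = $2,360. Book value $14,636.
Year 8: ⌊$14,636 × 125%/9⌋ = $2,032. Book value $12,604.
Year 9 (final): $12,604 − $2,500 = $10,104. Book value $2,500.

$5,789; $4,985; $4,292; $3,696; $3,183; $2,741; $2,360; $2,032; $10,104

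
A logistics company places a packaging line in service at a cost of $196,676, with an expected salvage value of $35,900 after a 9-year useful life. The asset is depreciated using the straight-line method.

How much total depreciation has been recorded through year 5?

Depreciable base = $196,676 − $35,900 = $160,776.
Annual expense = $160,776 / 9 = $17,864.
End of year 1: book value $178,812.
End of year 2: book value $160,948.
End of year 3: book value $143,084.
End of year 4: book value $125,220.
End of year 5: book value $107,356.
Accumulated through year 5 = $196,676 − $107,356 = $89,320.

$89,320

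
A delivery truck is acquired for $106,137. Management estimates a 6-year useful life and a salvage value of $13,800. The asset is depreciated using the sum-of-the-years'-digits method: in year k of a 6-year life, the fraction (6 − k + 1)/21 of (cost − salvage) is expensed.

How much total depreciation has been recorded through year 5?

Depreciable base = $106,137 − $13,800 = $92,337.
Sum of the years' digits = 6+5+4+3+2+1 = 21.
Year 1: $92,337 × 6/21 = $26,382. Book value $79,755.
Year 2: $92,337 × 5/21 = $21,985. Book value $57,770.
Year 3: $92,337 × 4/21 = $17,588. Book value $40,182.
Year 4: $92,337 × 3/21 = $13,191. Book value $26,991.
Year 5: $92,337 × 2/21 = $8,794. Book value $18,197.
Accumulated through year 5 = $106,137 − $18,197 = $87,940.

$87,940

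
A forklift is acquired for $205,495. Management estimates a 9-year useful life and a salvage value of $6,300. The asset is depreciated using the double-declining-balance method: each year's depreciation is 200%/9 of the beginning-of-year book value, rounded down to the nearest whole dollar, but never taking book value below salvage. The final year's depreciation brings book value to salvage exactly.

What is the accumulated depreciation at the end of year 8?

$177,974

Depreciable base = $205,495 − $6,300 = $199,195.
Year 1: ⌊$205,495 × 200%/9⌋ = $45,665. Book value $159,830.
Year 2: ⌊$159,830 × 200%/9⌋ = $35,517. Book value $124,313.
Year 3: ⌊$124,313 × 200%/9⌋ = $27,625. Book value $96,688.
Year 4: ⌊$96,688 × 200%/9⌋ = $21,486. Book value $75,202.
Year 5: ⌊$75,202 × 200%/9⌋ = $16,711. Book value $58,491.
Year 6: ⌊$58,491 × 200%/9⌋ = $12,998. Book value $45,493.
Year 7: ⌊$45,493 × 200%/9⌋ = $10,109. Book value $35,384.
Year 8: ⌊$35,384 × 200%/9⌋ = $7,863. Book value $27,521.
Accumulated through year 8 = $205,495 − $27,521 = $177,974.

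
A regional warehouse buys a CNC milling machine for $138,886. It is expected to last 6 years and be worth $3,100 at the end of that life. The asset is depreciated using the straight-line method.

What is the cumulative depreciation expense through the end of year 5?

Depreciable base = $138,886 − $3,100 = $135,786.
Annual expense = $135,786 / 6 = $22,631.
End of year 1: book value $116,255.
End of year 2: book value $93,624.
End of year 3: book value $70,993.
End of year 4: book value $48,362.
End of year 5: book value $25,731.
Accumulated through year 5 = $138,886 − $25,731 = $113,155.

$113,155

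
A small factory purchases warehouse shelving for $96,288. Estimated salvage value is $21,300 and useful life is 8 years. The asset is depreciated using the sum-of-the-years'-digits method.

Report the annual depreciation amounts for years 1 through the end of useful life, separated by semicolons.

$16,664; $14,581; $12,498; $10,415; $8,332; $6,249; $4,166; $2,083

Depreciable base = $96,288 − $21,300 = $74,988.
Sum of the years' digits = 8+7+6+5+4+3+2+1 = 36.
Year 1: $74,988 × 8/36 = $16,664. Book value $79,624.
Year 2: $74,988 × 7/36 = $14,581. Book value $65,043.
Year 3: $74,988 × 6/36 = $12,498. Book value $52,545.
Year 4: $74,988 × 5/36 = $10,415. Book value $42,130.
Year 5: $74,988 × 4/36 = $8,332. Book value $33,798.
Year 6: $74,988 × 3/36 = $6,249. Book value $27,549.
Year 7: $74,988 × 2/36 = $4,166. Book value $23,383.
Year 8: $74,988 × 1/36 = $2,083. Book value $21,300.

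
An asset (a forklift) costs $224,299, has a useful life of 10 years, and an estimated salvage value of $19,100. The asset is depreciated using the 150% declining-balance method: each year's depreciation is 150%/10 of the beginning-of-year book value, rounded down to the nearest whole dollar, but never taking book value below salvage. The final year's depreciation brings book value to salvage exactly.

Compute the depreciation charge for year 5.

Depreciable base = $224,299 − $19,100 = $205,199.
Year 1: ⌊$224,299 × 150%/10⌋ = $33,644. Book value $190,655.
Year 2: ⌊$190,655 × 150%/10⌋ = $28,598. Book value $162,057.
Year 3: ⌊$162,057 × 150%/10⌋ = $24,308. Book value $137,749.
Year 4: ⌊$137,749 × 150%/10⌋ = $20,662. Book value $117,087.
Year 5: ⌊$117,087 × 150%/10⌋ = $17,563. Book value $99,524.

$17,563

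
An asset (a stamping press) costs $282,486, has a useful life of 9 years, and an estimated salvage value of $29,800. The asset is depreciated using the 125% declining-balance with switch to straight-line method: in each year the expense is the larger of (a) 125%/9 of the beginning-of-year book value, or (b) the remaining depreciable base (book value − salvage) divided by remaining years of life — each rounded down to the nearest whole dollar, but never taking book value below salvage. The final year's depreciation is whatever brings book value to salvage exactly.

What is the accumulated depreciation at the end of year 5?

$152,302

Depreciable base = $282,486 − $29,800 = $252,686.
Year 1: DB = ⌊$282,486 × 125%/9⌋ = $39,234; SL = ⌊$252,686/9⌋ = $28,076 → take DB $39,234. Book value $243,252.
Year 2: DB = ⌊$243,252 × 125%/9⌋ = $33,785; SL = ⌊$213,452/8⌋ = $26,681 → take DB $33,785. Book value $209,467.
Year 3: DB = ⌊$209,467 × 125%/9⌋ = $29,092; SL = ⌊$179,667/7⌋ = $25,666 → take DB $29,092. Book value $180,375.
Year 4: DB = ⌊$180,375 × 125%/9⌋ = $25,052; SL = ⌊$150,575/6⌋ = $25,095 → take SL $25,095. Book value $155,280.
Year 5: DB = ⌊$155,280 × 125%/9⌋ = $21,566; SL = ⌊$125,480/5⌋ = $25,096 → take SL $25,096. Book value $130,184.
Accumulated through year 5 = $282,486 − $130,184 = $152,302.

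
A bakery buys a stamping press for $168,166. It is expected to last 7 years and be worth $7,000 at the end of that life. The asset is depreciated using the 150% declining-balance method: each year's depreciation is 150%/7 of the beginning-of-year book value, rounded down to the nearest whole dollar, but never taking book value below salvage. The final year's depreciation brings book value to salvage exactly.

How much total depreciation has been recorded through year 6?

Depreciable base = $168,166 − $7,000 = $161,166.
Year 1: ⌊$168,166 × 150%/7⌋ = $36,035. Book value $132,131.
Year 2: ⌊$132,131 × 150%/7⌋ = $28,313. Book value $103,818.
Year 3: ⌊$103,818 × 150%/7⌋ = $22,246. Book value $81,572.
Year 4: ⌊$81,572 × 150%/7⌋ = $17,479. Book value $64,093.
Year 5: ⌊$64,093 × 150%/7⌋ = $13,734. Book value $50,359.
Year 6: ⌊$50,359 × 150%/7⌋ = $10,791. Book value $39,568.
Accumulated through year 6 = $168,166 − $39,568 = $128,598.

$128,598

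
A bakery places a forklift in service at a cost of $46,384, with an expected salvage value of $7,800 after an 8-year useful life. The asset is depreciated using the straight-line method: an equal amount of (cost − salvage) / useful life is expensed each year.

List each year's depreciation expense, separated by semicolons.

$4,823; $4,823; $4,823; $4,823; $4,823; $4,823; $4,823; $4,823

Depreciable base = $46,384 − $7,800 = $38,584.
Annual expense = $38,584 / 8 = $4,823.
End of year 1: book value $41,561.
End of year 2: book value $36,738.
End of year 3: book value $31,915.
End of year 4: book value $27,092.
End of year 5: book value $22,269.
End of year 6: book value $17,446.
End of year 7: book value $12,623.
End of year 8: book value $7,800.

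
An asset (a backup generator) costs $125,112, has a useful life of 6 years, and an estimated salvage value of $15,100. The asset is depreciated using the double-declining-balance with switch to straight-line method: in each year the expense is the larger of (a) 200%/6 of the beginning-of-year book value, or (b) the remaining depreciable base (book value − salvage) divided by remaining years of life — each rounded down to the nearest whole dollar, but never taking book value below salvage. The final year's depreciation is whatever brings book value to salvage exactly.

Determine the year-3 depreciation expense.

Depreciable base = $125,112 − $15,100 = $110,012.
Year 1: DB = ⌊$125,112 × 200%/6⌋ = $41,704; SL = ⌊$110,012/6⌋ = $18,335 → take DB $41,704. Book value $83,408.
Year 2: DB = ⌊$83,408 × 200%/6⌋ = $27,802; SL = ⌊$68,308/5⌋ = $13,661 → take DB $27,802. Book value $55,606.
Year 3: DB = ⌊$55,606 × 200%/6⌋ = $18,535; SL = ⌊$40,506/4⌋ = $10,126 → take DB $18,535. Book value $37,071.

$18,535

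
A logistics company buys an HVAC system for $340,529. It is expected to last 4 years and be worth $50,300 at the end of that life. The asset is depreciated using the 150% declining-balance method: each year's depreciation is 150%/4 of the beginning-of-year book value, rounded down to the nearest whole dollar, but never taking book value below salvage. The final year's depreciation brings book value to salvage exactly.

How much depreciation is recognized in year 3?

$49,882

Depreciable base = $340,529 − $50,300 = $290,229.
Year 1: ⌊$340,529 × 150%/4⌋ = $127,698. Book value $212,831.
Year 2: ⌊$212,831 × 150%/4⌋ = $79,811. Book value $133,020.
Year 3: ⌊$133,020 × 150%/4⌋ = $49,882. Book value $83,138.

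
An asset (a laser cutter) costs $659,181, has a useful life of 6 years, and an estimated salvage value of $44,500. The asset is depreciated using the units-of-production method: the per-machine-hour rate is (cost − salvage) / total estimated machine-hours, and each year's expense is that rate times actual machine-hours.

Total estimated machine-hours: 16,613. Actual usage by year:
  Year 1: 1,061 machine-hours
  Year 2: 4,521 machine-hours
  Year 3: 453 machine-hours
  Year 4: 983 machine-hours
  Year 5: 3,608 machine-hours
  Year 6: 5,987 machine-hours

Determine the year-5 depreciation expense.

Depreciable base = $659,181 − $44,500 = $614,681.
Rate = $614,681 / 16,613 machine-hours = $37 per machine-hour.
Year 1: 1,061 × $37 = $39,257. Book value $619,924.
Year 2: 4,521 × $37 = $167,277. Book value $452,647.
Year 3: 453 × $37 = $16,761. Book value $435,886.
Year 4: 983 × $37 = $36,371. Book value $399,515.
Year 5: 3,608 × $37 = $133,496. Book value $266,019.

$133,496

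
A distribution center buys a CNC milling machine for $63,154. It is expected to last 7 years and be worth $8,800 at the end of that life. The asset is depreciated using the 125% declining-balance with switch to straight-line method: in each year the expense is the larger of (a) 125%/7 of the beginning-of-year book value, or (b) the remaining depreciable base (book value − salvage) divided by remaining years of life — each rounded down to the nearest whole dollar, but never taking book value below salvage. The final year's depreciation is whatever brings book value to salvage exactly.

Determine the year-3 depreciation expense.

Depreciable base = $63,154 − $8,800 = $54,354.
Year 1: DB = ⌊$63,154 × 125%/7⌋ = $11,277; SL = ⌊$54,354/7⌋ = $7,764 → take DB $11,277. Book value $51,877.
Year 2: DB = ⌊$51,877 × 125%/7⌋ = $9,263; SL = ⌊$43,077/6⌋ = $7,179 → take DB $9,263. Book value $42,614.
Year 3: DB = ⌊$42,614 × 125%/7⌋ = $7,609; SL = ⌊$33,814/5⌋ = $6,762 → take DB $7,609. Book value $35,005.

$7,609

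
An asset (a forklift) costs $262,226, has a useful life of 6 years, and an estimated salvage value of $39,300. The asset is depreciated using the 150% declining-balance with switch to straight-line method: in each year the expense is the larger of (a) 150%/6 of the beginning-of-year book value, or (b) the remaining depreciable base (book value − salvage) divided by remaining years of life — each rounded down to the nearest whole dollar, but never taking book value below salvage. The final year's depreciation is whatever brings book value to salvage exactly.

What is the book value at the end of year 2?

$147,503

Depreciable base = $262,226 − $39,300 = $222,926.
Year 1: DB = ⌊$262,226 × 150%/6⌋ = $65,556; SL = ⌊$222,926/6⌋ = $37,154 → take DB $65,556. Book value $196,670.
Year 2: DB = ⌊$196,670 × 150%/6⌋ = $49,167; SL = ⌊$157,370/5⌋ = $31,474 → take DB $49,167. Book value $147,503.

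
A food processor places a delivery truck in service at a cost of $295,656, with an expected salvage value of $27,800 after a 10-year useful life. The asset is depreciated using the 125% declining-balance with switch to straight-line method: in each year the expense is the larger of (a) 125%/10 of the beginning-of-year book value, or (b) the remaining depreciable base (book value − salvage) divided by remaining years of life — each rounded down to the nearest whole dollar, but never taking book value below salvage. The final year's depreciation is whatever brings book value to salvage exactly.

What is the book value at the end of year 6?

Depreciable base = $295,656 − $27,800 = $267,856.
Year 1: DB = ⌊$295,656 × 125%/10⌋ = $36,957; SL = ⌊$267,856/10⌋ = $26,785 → take DB $36,957. Book value $258,699.
Year 2: DB = ⌊$258,699 × 125%/10⌋ = $32,337; SL = ⌊$230,899/9⌋ = $25,655 → take DB $32,337. Book value $226,362.
Year 3: DB = ⌊$226,362 × 125%/10⌋ = $28,295; SL = ⌊$198,562/8⌋ = $24,820 → take DB $28,295. Book value $198,067.
Year 4: DB = ⌊$198,067 × 125%/10⌋ = $24,758; SL = ⌊$170,267/7⌋ = $24,323 → take DB $24,758. Book value $173,309.
Year 5: DB = ⌊$173,309 × 125%/10⌋ = $21,663; SL = ⌊$145,509/6⌋ = $24,251 → take SL $24,251. Book value $149,058.
Year 6: DB = ⌊$149,058 × 125%/10⌋ = $18,632; SL = ⌊$121,258/5⌋ = $24,251 → take SL $24,251. Book value $124,807.

$124,807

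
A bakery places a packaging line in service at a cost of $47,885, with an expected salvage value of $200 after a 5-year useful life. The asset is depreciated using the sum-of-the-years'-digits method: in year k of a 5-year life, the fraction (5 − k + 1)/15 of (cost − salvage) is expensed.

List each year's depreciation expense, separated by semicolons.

$15,895; $12,716; $9,537; $6,358; $3,179

Depreciable base = $47,885 − $200 = $47,685.
Sum of the years' digits = 5+4+3+2+1 = 15.
Year 1: $47,685 × 5/15 = $15,895. Book value $31,990.
Year 2: $47,685 × 4/15 = $12,716. Book value $19,274.
Year 3: $47,685 × 3/15 = $9,537. Book value $9,737.
Year 4: $47,685 × 2/15 = $6,358. Book value $3,379.
Year 5: $47,685 × 1/15 = $3,179. Book value $200.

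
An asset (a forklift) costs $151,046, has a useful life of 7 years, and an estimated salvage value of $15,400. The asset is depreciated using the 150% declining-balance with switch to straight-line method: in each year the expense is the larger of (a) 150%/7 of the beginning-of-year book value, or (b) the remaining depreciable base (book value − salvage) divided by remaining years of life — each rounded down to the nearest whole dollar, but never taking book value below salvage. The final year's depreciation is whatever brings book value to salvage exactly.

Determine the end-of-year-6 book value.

Depreciable base = $151,046 − $15,400 = $135,646.
Year 1: DB = ⌊$151,046 × 150%/7⌋ = $32,367; SL = ⌊$135,646/7⌋ = $19,378 → take DB $32,367. Book value $118,679.
Year 2: DB = ⌊$118,679 × 150%/7⌋ = $25,431; SL = ⌊$103,279/6⌋ = $17,213 → take DB $25,431. Book value $93,248.
Year 3: DB = ⌊$93,248 × 150%/7⌋ = $19,981; SL = ⌊$77,848/5⌋ = $15,569 → take DB $19,981. Book value $73,267.
Year 4: DB = ⌊$73,267 × 150%/7⌋ = $15,700; SL = ⌊$57,867/4⌋ = $14,466 → take DB $15,700. Book value $57,567.
Year 5: DB = ⌊$57,567 × 150%/7⌋ = $12,335; SL = ⌊$42,167/3⌋ = $14,055 → take SL $14,055. Book value $43,512.
Year 6: DB = ⌊$43,512 × 150%/7⌋ = $9,324; SL = ⌊$28,112/2⌋ = $14,056 → take SL $14,056. Book value $29,456.

$29,456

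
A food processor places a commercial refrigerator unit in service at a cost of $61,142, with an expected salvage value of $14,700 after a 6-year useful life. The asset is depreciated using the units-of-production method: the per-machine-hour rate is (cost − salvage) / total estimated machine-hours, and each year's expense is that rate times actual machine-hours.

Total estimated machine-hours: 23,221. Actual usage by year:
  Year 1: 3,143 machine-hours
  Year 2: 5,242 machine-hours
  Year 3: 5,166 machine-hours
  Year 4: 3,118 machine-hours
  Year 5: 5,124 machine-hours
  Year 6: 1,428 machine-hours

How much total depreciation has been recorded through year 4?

Depreciable base = $61,142 − $14,700 = $46,442.
Rate = $46,442 / 23,221 machine-hours = $2 per machine-hour.
Year 1: 3,143 × $2 = $6,286. Book value $54,856.
Year 2: 5,242 × $2 = $10,484. Book value $44,372.
Year 3: 5,166 × $2 = $10,332. Book value $34,040.
Year 4: 3,118 × $2 = $6,236. Book value $27,804.
Accumulated through year 4 = $61,142 − $27,804 = $33,338.

$33,338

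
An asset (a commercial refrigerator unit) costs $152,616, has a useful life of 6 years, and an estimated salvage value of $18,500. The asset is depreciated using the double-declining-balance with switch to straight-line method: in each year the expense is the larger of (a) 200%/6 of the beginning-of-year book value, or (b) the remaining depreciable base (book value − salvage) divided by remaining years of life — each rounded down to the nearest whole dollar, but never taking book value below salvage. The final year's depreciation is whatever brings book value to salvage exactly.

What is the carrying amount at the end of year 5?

Depreciable base = $152,616 − $18,500 = $134,116.
Year 1: DB = ⌊$152,616 × 200%/6⌋ = $50,872; SL = ⌊$134,116/6⌋ = $22,352 → take DB $50,872. Book value $101,744.
Year 2: DB = ⌊$101,744 × 200%/6⌋ = $33,914; SL = ⌊$83,244/5⌋ = $16,648 → take DB $33,914. Book value $67,830.
Year 3: DB = ⌊$67,830 × 200%/6⌋ = $22,610; SL = ⌊$49,330/4⌋ = $12,332 → take DB $22,610. Book value $45,220.
Year 4: DB = ⌊$45,220 × 200%/6⌋ = $15,073; SL = ⌊$26,720/3⌋ = $8,906 → take DB $15,073. Book value $30,147.
Year 5: DB = ⌊$30,147 × 200%/6⌋ = $10,049; SL = ⌊$11,647/2⌋ = $5,823 → take DB $10,049. Book value $20,098.

$20,098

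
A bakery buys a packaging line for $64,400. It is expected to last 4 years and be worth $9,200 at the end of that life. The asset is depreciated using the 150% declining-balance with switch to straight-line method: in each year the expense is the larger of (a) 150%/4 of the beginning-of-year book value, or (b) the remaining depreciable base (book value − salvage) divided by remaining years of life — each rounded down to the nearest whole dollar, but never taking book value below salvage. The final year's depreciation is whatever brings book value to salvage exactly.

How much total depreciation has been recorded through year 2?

Depreciable base = $64,400 − $9,200 = $55,200.
Year 1: DB = ⌊$64,400 × 150%/4⌋ = $24,150; SL = ⌊$55,200/4⌋ = $13,800 → take DB $24,150. Book value $40,250.
Year 2: DB = ⌊$40,250 × 150%/4⌋ = $15,093; SL = ⌊$31,050/3⌋ = $10,350 → take DB $15,093. Book value $25,157.
Accumulated through year 2 = $64,400 − $25,157 = $39,243.

$39,243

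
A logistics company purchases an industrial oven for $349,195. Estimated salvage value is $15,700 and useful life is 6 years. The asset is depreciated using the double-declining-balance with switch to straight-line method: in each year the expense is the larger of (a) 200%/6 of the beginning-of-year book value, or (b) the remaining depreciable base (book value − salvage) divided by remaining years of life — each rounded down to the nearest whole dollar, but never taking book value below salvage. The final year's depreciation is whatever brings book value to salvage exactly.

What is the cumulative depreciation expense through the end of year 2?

Depreciable base = $349,195 − $15,700 = $333,495.
Year 1: DB = ⌊$349,195 × 200%/6⌋ = $116,398; SL = ⌊$333,495/6⌋ = $55,582 → take DB $116,398. Book value $232,797.
Year 2: DB = ⌊$232,797 × 200%/6⌋ = $77,599; SL = ⌊$217,097/5⌋ = $43,419 → take DB $77,599. Book value $155,198.
Accumulated through year 2 = $349,195 − $155,198 = $193,997.

$193,997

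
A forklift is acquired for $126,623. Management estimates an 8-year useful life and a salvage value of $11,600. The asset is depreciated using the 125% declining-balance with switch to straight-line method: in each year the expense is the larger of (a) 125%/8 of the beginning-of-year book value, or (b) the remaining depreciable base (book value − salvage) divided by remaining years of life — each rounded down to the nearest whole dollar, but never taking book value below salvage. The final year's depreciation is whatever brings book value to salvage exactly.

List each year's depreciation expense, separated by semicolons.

Depreciable base = $126,623 − $11,600 = $115,023.
Year 1: DB = ⌊$126,623 × 125%/8⌋ = $19,784; SL = ⌊$115,023/8⌋ = $14,377 → take DB $19,784. Book value $106,839.
Year 2: DB = ⌊$106,839 × 125%/8⌋ = $16,693; SL = ⌊$95,239/7⌋ = $13,605 → take DB $16,693. Book value $90,146.
Year 3: DB = ⌊$90,146 × 125%/8⌋ = $14,085; SL = ⌊$78,546/6⌋ = $13,091 → take DB $14,085. Book value $76,061.
Year 4: DB = ⌊$76,061 × 125%/8⌋ = $11,884; SL = ⌊$64,461/5⌋ = $12,892 → take SL $12,892. Book value $63,169.
Year 5: DB = ⌊$63,169 × 125%/8⌋ = $9,870; SL = ⌊$51,569/4⌋ = $12,892 → take SL $12,892. Book value $50,277.
Year 6: DB = ⌊$50,277 × 125%/8⌋ = $7,855; SL = ⌊$38,677/3⌋ = $12,892 → take SL $12,892. Book value $37,385.
Year 7: DB = ⌊$37,385 × 125%/8⌋ = $5,841; SL = ⌊$25,785/2⌋ = $12,892 → take SL $12,892. Book value $24,493.
Year 8 (final): $24,493 − $11,600 = $12,893. Book value $11,600.

$19,784; $16,693; $14,085; $12,892; $12,892; $12,892; $12,892; $12,893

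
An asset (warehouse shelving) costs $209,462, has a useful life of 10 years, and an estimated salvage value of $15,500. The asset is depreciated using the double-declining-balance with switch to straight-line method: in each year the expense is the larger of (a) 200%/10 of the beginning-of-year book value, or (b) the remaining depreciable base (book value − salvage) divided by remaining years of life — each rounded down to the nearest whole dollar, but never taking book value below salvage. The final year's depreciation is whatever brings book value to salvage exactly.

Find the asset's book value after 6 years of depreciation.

Depreciable base = $209,462 − $15,500 = $193,962.
Year 1: DB = ⌊$209,462 × 200%/10⌋ = $41,892; SL = ⌊$193,962/10⌋ = $19,396 → take DB $41,892. Book value $167,570.
Year 2: DB = ⌊$167,570 × 200%/10⌋ = $33,514; SL = ⌊$152,070/9⌋ = $16,896 → take DB $33,514. Book value $134,056.
Year 3: DB = ⌊$134,056 × 200%/10⌋ = $26,811; SL = ⌊$118,556/8⌋ = $14,819 → take DB $26,811. Book value $107,245.
Year 4: DB = ⌊$107,245 × 200%/10⌋ = $21,449; SL = ⌊$91,745/7⌋ = $13,106 → take DB $21,449. Book value $85,796.
Year 5: DB = ⌊$85,796 × 200%/10⌋ = $17,159; SL = ⌊$70,296/6⌋ = $11,716 → take DB $17,159. Book value $68,637.
Year 6: DB = ⌊$68,637 × 200%/10⌋ = $13,727; SL = ⌊$53,137/5⌋ = $10,627 → take DB $13,727. Book value $54,910.

$54,910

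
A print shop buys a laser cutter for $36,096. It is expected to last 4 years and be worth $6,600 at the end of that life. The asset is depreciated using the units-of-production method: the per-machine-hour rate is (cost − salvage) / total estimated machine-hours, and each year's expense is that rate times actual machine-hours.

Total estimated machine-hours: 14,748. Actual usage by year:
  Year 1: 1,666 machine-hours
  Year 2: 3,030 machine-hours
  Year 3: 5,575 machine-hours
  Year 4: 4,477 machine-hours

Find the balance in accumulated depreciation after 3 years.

Depreciable base = $36,096 − $6,600 = $29,496.
Rate = $29,496 / 14,748 machine-hours = $2 per machine-hour.
Year 1: 1,666 × $2 = $3,332. Book value $32,764.
Year 2: 3,030 × $2 = $6,060. Book value $26,704.
Year 3: 5,575 × $2 = $11,150. Book value $15,554.
Accumulated through year 3 = $36,096 − $15,554 = $20,542.

$20,542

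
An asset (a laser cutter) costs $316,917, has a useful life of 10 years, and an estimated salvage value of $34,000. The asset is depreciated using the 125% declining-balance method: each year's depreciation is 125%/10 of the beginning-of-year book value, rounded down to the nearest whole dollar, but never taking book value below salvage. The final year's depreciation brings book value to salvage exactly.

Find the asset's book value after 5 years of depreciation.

Depreciable base = $316,917 − $34,000 = $282,917.
Year 1: ⌊$316,917 × 125%/10⌋ = $39,614. Book value $277,303.
Year 2: ⌊$277,303 × 125%/10⌋ = $34,662. Book value $242,641.
Year 3: ⌊$242,641 × 125%/10⌋ = $30,330. Book value $212,311.
Year 4: ⌊$212,311 × 125%/10⌋ = $26,538. Book value $185,773.
Year 5: ⌊$185,773 × 125%/10⌋ = $23,221. Book value $162,552.

$162,552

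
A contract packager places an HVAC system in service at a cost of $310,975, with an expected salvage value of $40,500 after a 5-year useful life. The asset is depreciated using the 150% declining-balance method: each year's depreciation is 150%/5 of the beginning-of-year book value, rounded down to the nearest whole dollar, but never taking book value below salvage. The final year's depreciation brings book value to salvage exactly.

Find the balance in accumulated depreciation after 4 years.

$236,308

Depreciable base = $310,975 − $40,500 = $270,475.
Year 1: ⌊$310,975 × 150%/5⌋ = $93,292. Book value $217,683.
Year 2: ⌊$217,683 × 150%/5⌋ = $65,304. Book value $152,379.
Year 3: ⌊$152,379 × 150%/5⌋ = $45,713. Book value $106,666.
Year 4: ⌊$106,666 × 150%/5⌋ = $31,999. Book value $74,667.
Accumulated through year 4 = $310,975 − $74,667 = $236,308.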